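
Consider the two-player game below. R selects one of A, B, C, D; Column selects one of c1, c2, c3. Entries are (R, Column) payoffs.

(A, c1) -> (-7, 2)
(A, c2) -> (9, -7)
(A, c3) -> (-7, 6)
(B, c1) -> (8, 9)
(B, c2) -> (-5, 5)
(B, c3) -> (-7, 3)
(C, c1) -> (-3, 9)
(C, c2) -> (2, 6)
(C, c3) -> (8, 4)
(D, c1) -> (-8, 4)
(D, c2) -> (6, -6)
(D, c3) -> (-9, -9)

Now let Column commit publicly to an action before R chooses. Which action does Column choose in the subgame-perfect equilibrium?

R best-responds to each possible Column move:
- c1: R compares -7, 8, -3, -8 and picks B; Column would get 9.
- c2: R compares 9, -5, 2, 6 and picks A; Column would get -7.
- c3: R compares -7, -7, 8, -9 and picks C; Column would get 4.
Among 9, -7, 4, the best is 9 at c1. Subgame-perfect outcome: (B, c1) with payoffs (8, 9).

c1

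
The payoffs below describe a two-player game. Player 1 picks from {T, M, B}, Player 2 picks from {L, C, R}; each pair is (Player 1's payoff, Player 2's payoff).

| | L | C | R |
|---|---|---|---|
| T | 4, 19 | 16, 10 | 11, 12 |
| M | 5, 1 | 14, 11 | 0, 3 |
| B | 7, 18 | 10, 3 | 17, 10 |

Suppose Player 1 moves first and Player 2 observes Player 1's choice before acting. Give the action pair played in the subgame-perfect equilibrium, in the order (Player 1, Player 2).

(M, C)

Backward induction with Player 1 moving first.
- T: Player 2 compares 19, 10, 12 and picks L; Player 1 would get 4.
- M: Player 2 compares 1, 11, 3 and picks C; Player 1 would get 14.
- B: Player 2 compares 18, 3, 10 and picks L; Player 1 would get 7.
Maximizing over 4, 14, 7, Player 1 chooses M. Subgame-perfect outcome: (M, C) with payoffs (14, 11).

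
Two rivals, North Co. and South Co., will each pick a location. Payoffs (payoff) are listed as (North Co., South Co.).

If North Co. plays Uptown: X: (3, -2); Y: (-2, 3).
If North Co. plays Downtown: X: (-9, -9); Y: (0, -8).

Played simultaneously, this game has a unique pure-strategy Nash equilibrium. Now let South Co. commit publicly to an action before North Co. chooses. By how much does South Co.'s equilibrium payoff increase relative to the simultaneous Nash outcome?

Work backward from North Co.'s decision.
- X: North Co. compares 3, -9 and picks Uptown; South Co. would get -2.
- Y: North Co. compares -2, 0 and picks Downtown; South Co. would get -8.
South Co.'s induced payoffs are -2, -8, so South Co. commits to X. Subgame-perfect outcome: (Uptown, X) with payoffs (3, -2).
Under simultaneous play:
North Co.'s best replies: X→Uptown; Y→Downtown.
South Co.'s best replies: Uptown→Y; Downtown→Y.
Only (Downtown, Y) has each player best-responding; Nash payoffs (0, -8).
South Co.'s commitment gain: -2 − -8 = 6.

6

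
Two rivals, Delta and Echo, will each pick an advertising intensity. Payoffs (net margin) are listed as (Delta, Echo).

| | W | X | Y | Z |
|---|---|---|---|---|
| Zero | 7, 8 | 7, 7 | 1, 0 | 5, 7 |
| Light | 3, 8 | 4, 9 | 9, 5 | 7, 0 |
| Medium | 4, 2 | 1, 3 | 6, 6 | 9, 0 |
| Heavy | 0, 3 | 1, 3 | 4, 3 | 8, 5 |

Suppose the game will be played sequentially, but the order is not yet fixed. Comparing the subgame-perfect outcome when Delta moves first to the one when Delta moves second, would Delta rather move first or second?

If Delta leads: Echo's best replies are Zero→W, Light→X, Medium→Y, Heavy→Z; Delta's induced payoffs 7, 4, 6, 8; outcome (Heavy, Z), payoffs (8, 5).
If Echo leads: Delta's best replies are W→Zero, X→Zero, Y→Light, Z→Medium; Echo's induced payoffs 8, 7, 5, 0; outcome (Zero, W), payoffs (7, 8).
Delta gets 8 moving first and 7 moving second, so Delta prefers to move first.

first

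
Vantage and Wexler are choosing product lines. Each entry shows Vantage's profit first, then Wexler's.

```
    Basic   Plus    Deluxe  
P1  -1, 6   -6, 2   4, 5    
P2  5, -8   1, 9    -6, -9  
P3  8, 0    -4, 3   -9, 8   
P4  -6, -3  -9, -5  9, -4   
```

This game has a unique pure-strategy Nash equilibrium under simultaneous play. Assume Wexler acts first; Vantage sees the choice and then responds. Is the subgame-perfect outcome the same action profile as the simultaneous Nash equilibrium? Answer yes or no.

yes

Solve by backward induction (Wexler leads).
- Basic: Vantage compares -1, 5, 8, -6 and picks P3; Wexler would get 0.
- Plus: Vantage compares -6, 1, -4, -9 and picks P2; Wexler would get 9.
- Deluxe: Vantage compares 4, -6, -9, 9 and picks P4; Wexler would get -4.
Maximizing over 0, 9, -4, Wexler chooses Plus. Subgame-perfect outcome: (P2, Plus) with payoffs (1, 9).
Under simultaneous play:
Vantage's best replies: Basic→P3; Plus→P2; Deluxe→P4.
Wexler's best replies: P1→Basic; P2→Plus; P3→Deluxe; P4→Basic.
The unique mutual best reply is (P2, Plus), giving (1, 9).
Sequential outcome (P2, Plus) coincides with the Nash profile (P2, Plus).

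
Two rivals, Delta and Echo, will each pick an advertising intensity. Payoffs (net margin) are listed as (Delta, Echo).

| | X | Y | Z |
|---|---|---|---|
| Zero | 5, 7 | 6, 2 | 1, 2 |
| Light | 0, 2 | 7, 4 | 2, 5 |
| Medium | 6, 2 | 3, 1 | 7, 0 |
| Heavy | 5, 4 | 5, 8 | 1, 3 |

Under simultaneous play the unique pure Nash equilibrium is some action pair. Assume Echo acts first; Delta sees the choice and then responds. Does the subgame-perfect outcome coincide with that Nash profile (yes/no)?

no

Delta best-responds to each possible Echo move:
- X: BR = Medium, leader payoff 2.
- Y: BR = Light, leader payoff 4.
- Z: BR = Medium, leader payoff 0.
Among 2, 4, 0, the best is 4 at Y. Subgame-perfect outcome: (Light, Y) with payoffs (7, 4).
Under simultaneous play:
Delta's best replies: X→Medium; Y→Light; Z→Medium.
Echo's best replies: Zero→X; Light→Z; Medium→X; Heavy→Y.
The unique mutual best reply is (Medium, X), giving (6, 2).
Sequential outcome (Light, Y) differs from the Nash profile (Medium, X).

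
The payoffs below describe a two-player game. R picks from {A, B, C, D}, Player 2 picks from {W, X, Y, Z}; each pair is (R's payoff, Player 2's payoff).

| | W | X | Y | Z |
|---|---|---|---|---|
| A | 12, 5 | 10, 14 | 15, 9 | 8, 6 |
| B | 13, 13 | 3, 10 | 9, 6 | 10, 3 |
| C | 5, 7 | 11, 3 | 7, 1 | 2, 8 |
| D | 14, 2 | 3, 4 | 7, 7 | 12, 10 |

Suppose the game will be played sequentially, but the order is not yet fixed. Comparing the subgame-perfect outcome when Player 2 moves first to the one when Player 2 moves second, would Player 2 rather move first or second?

second

If R leads: Player 2's best replies are A→X, B→W, C→Z, D→Z; R's induced payoffs 10, 13, 2, 12; outcome (B, W), payoffs (13, 13).
If Player 2 leads: R's best replies are W→D, X→C, Y→A, Z→D; Player 2's induced payoffs 2, 3, 9, 10; outcome (D, Z), payoffs (12, 10).
Player 2 gets 10 moving first and 13 moving second, so Player 2 prefers to move second.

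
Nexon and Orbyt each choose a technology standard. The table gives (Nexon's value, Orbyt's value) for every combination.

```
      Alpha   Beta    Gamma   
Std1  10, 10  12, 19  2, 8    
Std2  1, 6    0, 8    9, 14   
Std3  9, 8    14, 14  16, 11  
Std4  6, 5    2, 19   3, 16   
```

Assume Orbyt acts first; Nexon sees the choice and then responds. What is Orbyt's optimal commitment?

Beta

Work backward from Nexon's decision.
- Alpha → Nexon plays Std1 (best of 10, 1, 9, 6); Orbyt gets 10.
- Beta → Nexon plays Std3 (best of 12, 0, 14, 2); Orbyt gets 14.
- Gamma → Nexon plays Std3 (best of 2, 9, 16, 3); Orbyt gets 11.
Among 10, 14, 11, the best is 14 at Beta. Subgame-perfect outcome: (Std3, Beta) with payoffs (14, 14).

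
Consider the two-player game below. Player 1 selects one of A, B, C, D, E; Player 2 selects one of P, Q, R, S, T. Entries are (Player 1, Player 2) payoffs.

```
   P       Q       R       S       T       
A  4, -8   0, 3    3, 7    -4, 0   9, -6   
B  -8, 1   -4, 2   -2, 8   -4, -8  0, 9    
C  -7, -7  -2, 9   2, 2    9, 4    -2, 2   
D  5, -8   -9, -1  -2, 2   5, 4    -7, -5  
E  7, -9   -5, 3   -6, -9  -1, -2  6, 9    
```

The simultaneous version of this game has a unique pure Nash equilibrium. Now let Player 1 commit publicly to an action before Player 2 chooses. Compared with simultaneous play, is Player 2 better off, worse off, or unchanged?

better off

Player 2 best-responds to each possible Player 1 move:
- A: Player 2 compares -8, 3, 7, 0, -6 and picks R; Player 1 would get 3.
- B: Player 2 compares 1, 2, 8, -8, 9 and picks T; Player 1 would get 0.
- C: Player 2 compares -7, 9, 2, 4, 2 and picks Q; Player 1 would get -2.
- D: Player 2 compares -8, -1, 2, 4, -5 and picks S; Player 1 would get 5.
- E: Player 2 compares -9, 3, -9, -2, 9 and picks T; Player 1 would get 6.
Maximizing over 3, 0, -2, 5, 6, Player 1 chooses E. Subgame-perfect outcome: (E, T) with payoffs (6, 9).
Under simultaneous play:
Player 1's best replies: P→E; Q→A; R→A; S→C; T→A.
Player 2's best replies: A→R; B→T; C→Q; D→S; E→T.
Only (A, R) has each player best-responding; Nash payoffs (3, 7).
Player 2 earns 9 sequentially versus 7 at the Nash outcome: better off.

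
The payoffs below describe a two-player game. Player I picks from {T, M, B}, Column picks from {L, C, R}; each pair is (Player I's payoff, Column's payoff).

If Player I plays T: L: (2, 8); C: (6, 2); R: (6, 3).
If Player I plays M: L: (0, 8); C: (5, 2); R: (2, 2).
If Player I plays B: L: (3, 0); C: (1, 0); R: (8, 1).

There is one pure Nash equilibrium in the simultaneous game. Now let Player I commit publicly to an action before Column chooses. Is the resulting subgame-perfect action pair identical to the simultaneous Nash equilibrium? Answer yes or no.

Work backward from Column's decision.
- T: BR = L, leader payoff 2.
- M: BR = L, leader payoff 0.
- B: BR = R, leader payoff 8.
Among 2, 0, 8, the best is 8 at B. Subgame-perfect outcome: (B, R) with payoffs (8, 1).
Now find the simultaneous Nash equilibrium.
Player I's best replies: L→B; C→T; R→B.
Column's best replies: T→L; M→L; B→R.
The unique mutual best reply is (B, R), giving (8, 1).
Sequential outcome (B, R) coincides with the Nash profile (B, R).

yes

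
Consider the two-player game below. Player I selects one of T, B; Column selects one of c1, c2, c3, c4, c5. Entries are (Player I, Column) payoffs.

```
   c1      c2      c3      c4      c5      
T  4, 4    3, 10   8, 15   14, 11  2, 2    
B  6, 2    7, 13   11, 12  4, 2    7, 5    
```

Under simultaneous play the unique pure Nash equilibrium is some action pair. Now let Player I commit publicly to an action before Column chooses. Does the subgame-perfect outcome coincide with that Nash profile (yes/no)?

no

Backward induction with Player I moving first.
- T → Column plays c3 (best of 4, 10, 15, 11, 2); Player I gets 8.
- B → Column plays c2 (best of 2, 13, 12, 2, 5); Player I gets 7.
Player I's induced payoffs are 8, 7, so Player I commits to T. Subgame-perfect outcome: (T, c3) with payoffs (8, 15).
Now find the simultaneous Nash equilibrium.
Player I's best replies: c1→B; c2→B; c3→B; c4→T; c5→B.
Column's best replies: T→c3; B→c2.
The unique mutual best reply is (B, c2), giving (7, 13).
Sequential outcome (T, c3) differs from the Nash profile (B, c2).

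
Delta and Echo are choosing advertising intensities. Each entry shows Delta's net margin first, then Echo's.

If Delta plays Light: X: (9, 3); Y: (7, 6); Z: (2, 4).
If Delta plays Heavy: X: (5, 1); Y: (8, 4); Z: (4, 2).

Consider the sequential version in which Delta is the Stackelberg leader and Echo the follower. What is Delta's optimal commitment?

Heavy

Echo best-responds to each possible Delta move:
- Light: Echo compares 3, 6, 4 and picks Y; Delta would get 7.
- Heavy: Echo compares 1, 4, 2 and picks Y; Delta would get 8.
Delta's induced payoffs are 7, 8, so Delta commits to Heavy. Subgame-perfect outcome: (Heavy, Y) with payoffs (8, 4).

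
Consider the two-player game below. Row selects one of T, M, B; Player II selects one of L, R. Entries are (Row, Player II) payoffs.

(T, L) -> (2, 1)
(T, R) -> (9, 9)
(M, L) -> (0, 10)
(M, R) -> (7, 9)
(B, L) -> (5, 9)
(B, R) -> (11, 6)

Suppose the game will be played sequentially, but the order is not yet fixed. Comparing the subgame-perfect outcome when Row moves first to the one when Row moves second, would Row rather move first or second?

If Row leads: Player II's best replies are T→R, M→L, B→L; Row's induced payoffs 9, 0, 5; outcome (T, R), payoffs (9, 9).
If Player II leads: Row's best replies are L→B, R→B; Player II's induced payoffs 9, 6; outcome (B, L), payoffs (5, 9).
Row gets 9 moving first and 5 moving second, so Row prefers to move first.

first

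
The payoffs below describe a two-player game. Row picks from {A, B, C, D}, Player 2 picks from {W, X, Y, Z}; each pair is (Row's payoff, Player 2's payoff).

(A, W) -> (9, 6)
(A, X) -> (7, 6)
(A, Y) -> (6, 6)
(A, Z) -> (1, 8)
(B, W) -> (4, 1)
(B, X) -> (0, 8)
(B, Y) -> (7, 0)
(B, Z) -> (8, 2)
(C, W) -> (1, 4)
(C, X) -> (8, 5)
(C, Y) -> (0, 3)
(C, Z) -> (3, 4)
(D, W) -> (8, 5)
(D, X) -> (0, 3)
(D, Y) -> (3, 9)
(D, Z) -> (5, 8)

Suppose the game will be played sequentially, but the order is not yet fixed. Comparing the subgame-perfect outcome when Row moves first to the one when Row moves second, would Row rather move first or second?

If Row leads: Player 2's best replies are A→Z, B→X, C→X, D→Y; Row's induced payoffs 1, 0, 8, 3; outcome (C, X), payoffs (8, 5).
If Player 2 leads: Row's best replies are W→A, X→C, Y→B, Z→B; Player 2's induced payoffs 6, 5, 0, 2; outcome (A, W), payoffs (9, 6).
Row gets 8 moving first and 9 moving second, so Row prefers to move second.

second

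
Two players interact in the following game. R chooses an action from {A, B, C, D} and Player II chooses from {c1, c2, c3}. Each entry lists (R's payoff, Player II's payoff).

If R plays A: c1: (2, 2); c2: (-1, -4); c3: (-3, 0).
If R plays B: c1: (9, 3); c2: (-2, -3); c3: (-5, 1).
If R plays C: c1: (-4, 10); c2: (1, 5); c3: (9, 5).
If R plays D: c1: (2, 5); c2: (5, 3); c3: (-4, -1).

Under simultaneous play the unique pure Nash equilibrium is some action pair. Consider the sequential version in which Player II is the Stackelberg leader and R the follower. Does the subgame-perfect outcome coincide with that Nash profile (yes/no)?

no

R best-responds to each possible Player II move:
- c1 → R plays B (best of 2, 9, -4, 2); Player II gets 3.
- c2 → R plays D (best of -1, -2, 1, 5); Player II gets 3.
- c3 → R plays C (best of -3, -5, 9, -4); Player II gets 5.
Player II's induced payoffs are 3, 3, 5, so Player II commits to c3. Subgame-perfect outcome: (C, c3) with payoffs (9, 5).
Under simultaneous play:
R's best replies: c1→B; c2→D; c3→C.
Player II's best replies: A→c1; B→c1; C→c1; D→c1.
Only (B, c1) has each player best-responding; Nash payoffs (9, 3).
Sequential outcome (C, c3) differs from the Nash profile (B, c1).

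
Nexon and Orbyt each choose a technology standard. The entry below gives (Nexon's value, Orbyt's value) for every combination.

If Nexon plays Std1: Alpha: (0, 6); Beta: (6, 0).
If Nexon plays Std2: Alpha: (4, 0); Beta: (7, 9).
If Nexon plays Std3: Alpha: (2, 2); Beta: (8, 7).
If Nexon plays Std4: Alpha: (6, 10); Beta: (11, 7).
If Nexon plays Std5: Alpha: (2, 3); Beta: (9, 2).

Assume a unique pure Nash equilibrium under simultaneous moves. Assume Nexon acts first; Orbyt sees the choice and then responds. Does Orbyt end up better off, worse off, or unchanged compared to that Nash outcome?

Backward induction with Nexon moving first.
- Std1 → Orbyt plays Alpha (best of 6, 0); Nexon gets 0.
- Std2 → Orbyt plays Beta (best of 0, 9); Nexon gets 7.
- Std3 → Orbyt plays Beta (best of 2, 7); Nexon gets 8.
- Std4 → Orbyt plays Alpha (best of 10, 7); Nexon gets 6.
- Std5 → Orbyt plays Alpha (best of 3, 2); Nexon gets 2.
Maximizing over 0, 7, 8, 6, 2, Nexon chooses Std3. Subgame-perfect outcome: (Std3, Beta) with payoffs (8, 7).
For the simultaneous game, intersect best replies.
Nexon's best replies: Alpha→Std4; Beta→Std4.
Orbyt's best replies: Std1→Alpha; Std2→Beta; Std3→Beta; Std4→Alpha; Std5→Alpha.
The unique mutual best reply is (Std4, Alpha), giving (6, 10).
Orbyt earns 7 sequentially versus 10 at the Nash outcome: worse off.

worse off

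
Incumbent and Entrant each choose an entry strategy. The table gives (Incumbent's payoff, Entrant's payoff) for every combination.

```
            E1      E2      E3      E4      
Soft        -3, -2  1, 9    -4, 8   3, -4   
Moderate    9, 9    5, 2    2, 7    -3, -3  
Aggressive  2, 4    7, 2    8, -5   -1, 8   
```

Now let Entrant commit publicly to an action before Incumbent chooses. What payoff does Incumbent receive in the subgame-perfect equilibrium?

Work backward from Incumbent's decision.
- E1 → Incumbent plays Moderate (best of -3, 9, 2); Entrant gets 9.
- E2 → Incumbent plays Aggressive (best of 1, 5, 7); Entrant gets 2.
- E3 → Incumbent plays Aggressive (best of -4, 2, 8); Entrant gets -5.
- E4 → Incumbent plays Soft (best of 3, -3, -1); Entrant gets -4.
Maximizing over 9, 2, -5, -4, Entrant chooses E1. Subgame-perfect outcome: (Moderate, E1) with payoffs (9, 9).

9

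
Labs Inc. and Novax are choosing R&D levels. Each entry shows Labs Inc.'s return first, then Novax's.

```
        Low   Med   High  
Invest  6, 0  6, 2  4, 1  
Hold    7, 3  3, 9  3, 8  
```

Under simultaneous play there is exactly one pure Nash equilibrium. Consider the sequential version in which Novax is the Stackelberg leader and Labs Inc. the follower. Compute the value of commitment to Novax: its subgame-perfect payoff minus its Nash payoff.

1

Labs Inc. best-responds to each possible Novax move:
- Low: Labs Inc. compares 6, 7 and picks Hold; Novax would get 3.
- Med: Labs Inc. compares 6, 3 and picks Invest; Novax would get 2.
- High: Labs Inc. compares 4, 3 and picks Invest; Novax would get 1.
Among 3, 2, 1, the best is 3 at Low. Subgame-perfect outcome: (Hold, Low) with payoffs (7, 3).
For the simultaneous game, intersect best replies.
Labs Inc.'s best replies: Low→Hold; Med→Invest; High→Invest.
Novax's best replies: Invest→Med; Hold→Med.
Only (Invest, Med) has each player best-responding; Nash payoffs (6, 2).
Novax's commitment gain: 3 − 2 = 1.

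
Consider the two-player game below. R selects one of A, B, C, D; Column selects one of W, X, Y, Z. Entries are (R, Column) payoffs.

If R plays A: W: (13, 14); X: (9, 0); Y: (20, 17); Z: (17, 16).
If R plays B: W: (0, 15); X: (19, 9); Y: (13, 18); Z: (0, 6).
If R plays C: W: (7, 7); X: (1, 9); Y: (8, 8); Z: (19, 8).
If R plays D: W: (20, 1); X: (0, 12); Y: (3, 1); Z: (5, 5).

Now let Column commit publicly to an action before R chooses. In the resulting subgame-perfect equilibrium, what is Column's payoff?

Work backward from R's decision.
- W → R plays D (best of 13, 0, 7, 20); Column gets 1.
- X → R plays B (best of 9, 19, 1, 0); Column gets 9.
- Y → R plays A (best of 20, 13, 8, 3); Column gets 17.
- Z → R plays C (best of 17, 0, 19, 5); Column gets 8.
Maximizing over 1, 9, 17, 8, Column chooses Y. Subgame-perfect outcome: (A, Y) with payoffs (20, 17).

17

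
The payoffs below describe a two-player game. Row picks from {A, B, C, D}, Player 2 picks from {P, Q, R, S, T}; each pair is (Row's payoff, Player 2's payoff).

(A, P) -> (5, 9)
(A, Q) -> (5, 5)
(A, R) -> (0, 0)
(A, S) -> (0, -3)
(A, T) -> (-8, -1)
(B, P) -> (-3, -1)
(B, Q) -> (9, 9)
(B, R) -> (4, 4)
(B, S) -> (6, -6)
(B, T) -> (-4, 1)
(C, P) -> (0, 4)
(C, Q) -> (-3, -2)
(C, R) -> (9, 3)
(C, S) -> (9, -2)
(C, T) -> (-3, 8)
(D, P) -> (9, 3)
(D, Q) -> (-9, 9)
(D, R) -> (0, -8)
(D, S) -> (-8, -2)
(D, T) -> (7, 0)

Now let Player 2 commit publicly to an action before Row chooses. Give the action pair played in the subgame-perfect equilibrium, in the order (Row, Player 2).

Backward induction with Player 2 moving first.
- P: BR = D, leader payoff 3.
- Q: BR = B, leader payoff 9.
- R: BR = C, leader payoff 3.
- S: BR = C, leader payoff -2.
- T: BR = D, leader payoff 0.
Maximizing over 3, 9, 3, -2, 0, Player 2 chooses Q. Subgame-perfect outcome: (B, Q) with payoffs (9, 9).

(B, Q)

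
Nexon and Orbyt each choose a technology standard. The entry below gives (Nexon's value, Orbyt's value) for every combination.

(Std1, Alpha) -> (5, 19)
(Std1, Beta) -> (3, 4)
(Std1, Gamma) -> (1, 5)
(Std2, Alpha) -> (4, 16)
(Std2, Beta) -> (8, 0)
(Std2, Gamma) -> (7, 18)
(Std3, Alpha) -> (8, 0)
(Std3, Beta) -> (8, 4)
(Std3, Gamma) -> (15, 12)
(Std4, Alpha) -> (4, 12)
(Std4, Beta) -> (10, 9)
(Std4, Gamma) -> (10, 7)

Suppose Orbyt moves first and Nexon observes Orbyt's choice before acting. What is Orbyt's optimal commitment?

Work backward from Nexon's decision.
- Alpha: BR = Std3, leader payoff 0.
- Beta: BR = Std4, leader payoff 9.
- Gamma: BR = Std3, leader payoff 12.
Among 0, 9, 12, the best is 12 at Gamma. Subgame-perfect outcome: (Std3, Gamma) with payoffs (15, 12).

Gamma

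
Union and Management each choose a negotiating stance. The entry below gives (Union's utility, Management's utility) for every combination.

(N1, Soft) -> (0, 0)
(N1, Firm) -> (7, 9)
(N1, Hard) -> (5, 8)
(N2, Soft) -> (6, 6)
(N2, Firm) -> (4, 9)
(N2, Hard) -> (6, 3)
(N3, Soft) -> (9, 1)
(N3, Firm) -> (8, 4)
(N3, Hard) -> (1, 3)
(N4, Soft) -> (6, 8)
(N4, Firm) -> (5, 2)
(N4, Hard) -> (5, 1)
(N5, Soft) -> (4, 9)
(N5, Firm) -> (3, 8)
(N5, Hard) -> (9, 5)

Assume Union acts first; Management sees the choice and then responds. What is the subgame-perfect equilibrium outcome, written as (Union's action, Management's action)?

(N3, Firm)

Work backward from Management's decision.
- N1: Management compares 0, 9, 8 and picks Firm; Union would get 7.
- N2: Management compares 6, 9, 3 and picks Firm; Union would get 4.
- N3: Management compares 1, 4, 3 and picks Firm; Union would get 8.
- N4: Management compares 8, 2, 1 and picks Soft; Union would get 6.
- N5: Management compares 9, 8, 5 and picks Soft; Union would get 4.
Among 7, 4, 8, 6, 4, the best is 8 at N3. Subgame-perfect outcome: (N3, Firm) with payoffs (8, 4).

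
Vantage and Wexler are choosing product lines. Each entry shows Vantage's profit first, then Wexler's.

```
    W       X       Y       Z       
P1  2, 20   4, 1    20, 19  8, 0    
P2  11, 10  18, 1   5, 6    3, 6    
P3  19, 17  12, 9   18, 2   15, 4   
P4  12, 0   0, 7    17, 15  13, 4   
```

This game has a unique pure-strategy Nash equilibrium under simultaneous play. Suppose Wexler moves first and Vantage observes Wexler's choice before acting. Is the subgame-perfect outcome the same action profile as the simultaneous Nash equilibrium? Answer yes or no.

no

Vantage best-responds to each possible Wexler move:
- W → Vantage plays P3 (best of 2, 11, 19, 12); Wexler gets 17.
- X → Vantage plays P2 (best of 4, 18, 12, 0); Wexler gets 1.
- Y → Vantage plays P1 (best of 20, 5, 18, 17); Wexler gets 19.
- Z → Vantage plays P3 (best of 8, 3, 15, 13); Wexler gets 4.
Maximizing over 17, 1, 19, 4, Wexler chooses Y. Subgame-perfect outcome: (P1, Y) with payoffs (20, 19).
Now find the simultaneous Nash equilibrium.
Vantage's best replies: W→P3; X→P2; Y→P1; Z→P3.
Wexler's best replies: P1→W; P2→W; P3→W; P4→Y.
Only (P3, W) has each player best-responding; Nash payoffs (19, 17).
Sequential outcome (P1, Y) differs from the Nash profile (P3, W).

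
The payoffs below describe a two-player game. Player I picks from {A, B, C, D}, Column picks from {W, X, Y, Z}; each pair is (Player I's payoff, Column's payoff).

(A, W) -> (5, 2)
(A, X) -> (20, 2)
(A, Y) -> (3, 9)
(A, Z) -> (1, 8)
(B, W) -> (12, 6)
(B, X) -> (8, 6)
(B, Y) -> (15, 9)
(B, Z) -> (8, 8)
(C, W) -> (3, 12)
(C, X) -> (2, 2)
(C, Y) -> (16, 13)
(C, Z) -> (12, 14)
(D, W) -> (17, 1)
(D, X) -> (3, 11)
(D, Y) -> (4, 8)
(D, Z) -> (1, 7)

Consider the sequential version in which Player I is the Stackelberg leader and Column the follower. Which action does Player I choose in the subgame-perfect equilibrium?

B

Backward induction with Player I moving first.
- A: Column compares 2, 2, 9, 8 and picks Y; Player I would get 3.
- B: Column compares 6, 6, 9, 8 and picks Y; Player I would get 15.
- C: Column compares 12, 2, 13, 14 and picks Z; Player I would get 12.
- D: Column compares 1, 11, 8, 7 and picks X; Player I would get 3.
Among 3, 15, 12, 3, the best is 15 at B. Subgame-perfect outcome: (B, Y) with payoffs (15, 9).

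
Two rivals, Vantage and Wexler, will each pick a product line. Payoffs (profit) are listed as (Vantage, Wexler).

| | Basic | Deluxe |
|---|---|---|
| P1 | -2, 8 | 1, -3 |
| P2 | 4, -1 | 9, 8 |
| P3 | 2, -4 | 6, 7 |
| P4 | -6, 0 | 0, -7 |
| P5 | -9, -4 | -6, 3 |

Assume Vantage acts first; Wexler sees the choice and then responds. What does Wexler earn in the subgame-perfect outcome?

Solve by backward induction (Vantage leads).
- P1: Wexler compares 8, -3 and picks Basic; Vantage would get -2.
- P2: Wexler compares -1, 8 and picks Deluxe; Vantage would get 9.
- P3: Wexler compares -4, 7 and picks Deluxe; Vantage would get 6.
- P4: Wexler compares 0, -7 and picks Basic; Vantage would get -6.
- P5: Wexler compares -4, 3 and picks Deluxe; Vantage would get -6.
Vantage's induced payoffs are -2, 9, 6, -6, -6, so Vantage commits to P2. Subgame-perfect outcome: (P2, Deluxe) with payoffs (9, 8).

8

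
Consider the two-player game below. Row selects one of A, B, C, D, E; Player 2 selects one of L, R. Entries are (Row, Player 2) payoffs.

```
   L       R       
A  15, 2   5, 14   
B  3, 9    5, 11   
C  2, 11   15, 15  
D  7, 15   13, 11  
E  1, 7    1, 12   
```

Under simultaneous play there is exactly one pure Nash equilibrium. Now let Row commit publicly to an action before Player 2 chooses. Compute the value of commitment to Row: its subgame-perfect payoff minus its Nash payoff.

Player 2 best-responds to each possible Row move:
- A: Player 2 compares 2, 14 and picks R; Row would get 5.
- B: Player 2 compares 9, 11 and picks R; Row would get 5.
- C: Player 2 compares 11, 15 and picks R; Row would get 15.
- D: Player 2 compares 15, 11 and picks L; Row would get 7.
- E: Player 2 compares 7, 12 and picks R; Row would get 1.
Row's induced payoffs are 5, 5, 15, 7, 1, so Row commits to C. Subgame-perfect outcome: (C, R) with payoffs (15, 15).
For the simultaneous game, intersect best replies.
Row's best replies: L→A; R→C.
Player 2's best replies: A→R; B→R; C→R; D→L; E→R.
Only (C, R) has each player best-responding; Nash payoffs (15, 15).
Row's commitment gain: 15 − 15 = 0.

0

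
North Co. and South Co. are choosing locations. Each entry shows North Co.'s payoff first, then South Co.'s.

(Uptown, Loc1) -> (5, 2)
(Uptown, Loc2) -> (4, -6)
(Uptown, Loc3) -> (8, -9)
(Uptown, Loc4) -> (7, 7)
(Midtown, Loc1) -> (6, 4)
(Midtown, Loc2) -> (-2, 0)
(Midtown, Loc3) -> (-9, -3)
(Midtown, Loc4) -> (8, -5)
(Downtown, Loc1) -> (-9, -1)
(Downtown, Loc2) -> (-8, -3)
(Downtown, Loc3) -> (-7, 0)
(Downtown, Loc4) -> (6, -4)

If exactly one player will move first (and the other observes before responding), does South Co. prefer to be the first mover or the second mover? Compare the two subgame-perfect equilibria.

second

If North Co. leads: South Co.'s best replies are Uptown→Loc4, Midtown→Loc1, Downtown→Loc3; North Co.'s induced payoffs 7, 6, -7; outcome (Uptown, Loc4), payoffs (7, 7).
If South Co. leads: North Co.'s best replies are Loc1→Midtown, Loc2→Uptown, Loc3→Uptown, Loc4→Midtown; South Co.'s induced payoffs 4, -6, -9, -5; outcome (Midtown, Loc1), payoffs (6, 4).
South Co. gets 4 moving first and 7 moving second, so South Co. prefers to move second.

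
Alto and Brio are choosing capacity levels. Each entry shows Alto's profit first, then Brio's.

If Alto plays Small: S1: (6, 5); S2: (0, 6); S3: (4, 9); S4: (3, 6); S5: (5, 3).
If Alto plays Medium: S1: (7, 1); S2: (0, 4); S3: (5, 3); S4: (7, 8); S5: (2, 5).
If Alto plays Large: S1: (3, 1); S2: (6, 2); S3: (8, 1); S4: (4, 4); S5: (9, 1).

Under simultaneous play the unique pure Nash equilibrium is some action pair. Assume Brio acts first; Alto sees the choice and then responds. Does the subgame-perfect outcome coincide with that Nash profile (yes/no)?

Solve by backward induction (Brio leads).
- S1: Alto compares 6, 7, 3 and picks Medium; Brio would get 1.
- S2: Alto compares 0, 0, 6 and picks Large; Brio would get 2.
- S3: Alto compares 4, 5, 8 and picks Large; Brio would get 1.
- S4: Alto compares 3, 7, 4 and picks Medium; Brio would get 8.
- S5: Alto compares 5, 2, 9 and picks Large; Brio would get 1.
Maximizing over 1, 2, 1, 8, 1, Brio chooses S4. Subgame-perfect outcome: (Medium, S4) with payoffs (7, 8).
Under simultaneous play:
Alto's best replies: S1→Medium; S2→Large; S3→Large; S4→Medium; S5→Large.
Brio's best replies: Small→S3; Medium→S4; Large→S4.
Only (Medium, S4) has each player best-responding; Nash payoffs (7, 8).
Sequential outcome (Medium, S4) coincides with the Nash profile (Medium, S4).

yes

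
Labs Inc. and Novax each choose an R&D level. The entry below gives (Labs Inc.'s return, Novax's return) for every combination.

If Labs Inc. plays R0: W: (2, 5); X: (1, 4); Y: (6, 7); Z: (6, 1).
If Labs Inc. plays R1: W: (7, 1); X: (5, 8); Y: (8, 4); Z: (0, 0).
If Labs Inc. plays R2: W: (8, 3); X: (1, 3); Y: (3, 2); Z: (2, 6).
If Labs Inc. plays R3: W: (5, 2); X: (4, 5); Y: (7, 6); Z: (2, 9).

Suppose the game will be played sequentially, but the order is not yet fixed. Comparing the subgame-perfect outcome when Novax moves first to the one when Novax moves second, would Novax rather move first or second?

If Labs Inc. leads: Novax's best replies are R0→Y, R1→X, R2→Z, R3→Z; Labs Inc.'s induced payoffs 6, 5, 2, 2; outcome (R0, Y), payoffs (6, 7).
If Novax leads: Labs Inc.'s best replies are W→R2, X→R1, Y→R1, Z→R0; Novax's induced payoffs 3, 8, 4, 1; outcome (R1, X), payoffs (5, 8).
Novax gets 8 moving first and 7 moving second, so Novax prefers to move first.

first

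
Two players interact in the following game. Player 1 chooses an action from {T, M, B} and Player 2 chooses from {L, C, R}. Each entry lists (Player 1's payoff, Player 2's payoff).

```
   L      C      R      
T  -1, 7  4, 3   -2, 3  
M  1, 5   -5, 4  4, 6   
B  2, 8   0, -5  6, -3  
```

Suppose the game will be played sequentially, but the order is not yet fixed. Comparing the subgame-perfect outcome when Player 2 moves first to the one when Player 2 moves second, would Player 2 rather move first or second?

first

If Player 1 leads: Player 2's best replies are T→L, M→R, B→L; Player 1's induced payoffs -1, 4, 2; outcome (M, R), payoffs (4, 6).
If Player 2 leads: Player 1's best replies are L→B, C→T, R→B; Player 2's induced payoffs 8, 3, -3; outcome (B, L), payoffs (2, 8).
Player 2 gets 8 moving first and 6 moving second, so Player 2 prefers to move first.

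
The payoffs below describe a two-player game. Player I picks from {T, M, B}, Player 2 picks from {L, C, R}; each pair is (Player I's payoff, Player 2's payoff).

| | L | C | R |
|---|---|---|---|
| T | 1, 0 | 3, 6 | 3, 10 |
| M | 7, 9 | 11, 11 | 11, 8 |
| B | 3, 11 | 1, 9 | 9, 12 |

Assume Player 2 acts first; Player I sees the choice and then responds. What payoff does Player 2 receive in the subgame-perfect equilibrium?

11

Player I best-responds to each possible Player 2 move:
- L → Player I plays M (best of 1, 7, 3); Player 2 gets 9.
- C → Player I plays M (best of 3, 11, 1); Player 2 gets 11.
- R → Player I plays M (best of 3, 11, 9); Player 2 gets 8.
Maximizing over 9, 11, 8, Player 2 chooses C. Subgame-perfect outcome: (M, C) with payoffs (11, 11).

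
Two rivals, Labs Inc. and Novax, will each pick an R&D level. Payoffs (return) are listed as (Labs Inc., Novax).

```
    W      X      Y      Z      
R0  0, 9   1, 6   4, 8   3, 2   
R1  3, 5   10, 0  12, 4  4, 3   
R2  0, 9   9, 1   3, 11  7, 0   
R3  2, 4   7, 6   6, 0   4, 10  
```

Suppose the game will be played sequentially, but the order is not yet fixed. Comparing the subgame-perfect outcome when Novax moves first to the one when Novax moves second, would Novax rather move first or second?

If Labs Inc. leads: Novax's best replies are R0→W, R1→W, R2→Y, R3→Z; Labs Inc.'s induced payoffs 0, 3, 3, 4; outcome (R3, Z), payoffs (4, 10).
If Novax leads: Labs Inc.'s best replies are W→R1, X→R1, Y→R1, Z→R2; Novax's induced payoffs 5, 0, 4, 0; outcome (R1, W), payoffs (3, 5).
Novax gets 5 moving first and 10 moving second, so Novax prefers to move second.

second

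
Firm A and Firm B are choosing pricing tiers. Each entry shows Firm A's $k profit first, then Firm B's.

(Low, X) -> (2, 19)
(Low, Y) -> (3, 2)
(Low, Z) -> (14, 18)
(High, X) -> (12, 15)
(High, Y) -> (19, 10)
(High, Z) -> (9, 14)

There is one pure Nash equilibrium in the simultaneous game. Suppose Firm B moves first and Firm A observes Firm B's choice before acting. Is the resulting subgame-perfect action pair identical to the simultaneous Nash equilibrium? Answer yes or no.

no

Backward induction with Firm B moving first.
- X → Firm A plays High (best of 2, 12); Firm B gets 15.
- Y → Firm A plays High (best of 3, 19); Firm B gets 10.
- Z → Firm A plays Low (best of 14, 9); Firm B gets 18.
Maximizing over 15, 10, 18, Firm B chooses Z. Subgame-perfect outcome: (Low, Z) with payoffs (14, 18).
Under simultaneous play:
Firm A's best replies: X→High; Y→High; Z→Low.
Firm B's best replies: Low→X; High→X.
Only (High, X) has each player best-responding; Nash payoffs (12, 15).
Sequential outcome (Low, Z) differs from the Nash profile (High, X).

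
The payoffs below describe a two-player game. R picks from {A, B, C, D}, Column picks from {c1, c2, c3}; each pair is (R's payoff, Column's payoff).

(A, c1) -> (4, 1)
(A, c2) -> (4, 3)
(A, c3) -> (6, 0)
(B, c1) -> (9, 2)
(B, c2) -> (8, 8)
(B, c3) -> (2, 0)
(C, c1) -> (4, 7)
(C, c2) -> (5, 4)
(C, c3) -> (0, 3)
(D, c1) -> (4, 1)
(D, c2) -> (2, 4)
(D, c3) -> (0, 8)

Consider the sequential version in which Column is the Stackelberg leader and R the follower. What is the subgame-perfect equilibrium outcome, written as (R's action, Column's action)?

Backward induction with Column moving first.
- c1 → R plays B (best of 4, 9, 4, 4); Column gets 2.
- c2 → R plays B (best of 4, 8, 5, 2); Column gets 8.
- c3 → R plays A (best of 6, 2, 0, 0); Column gets 0.
Among 2, 8, 0, the best is 8 at c2. Subgame-perfect outcome: (B, c2) with payoffs (8, 8).

(B, c2)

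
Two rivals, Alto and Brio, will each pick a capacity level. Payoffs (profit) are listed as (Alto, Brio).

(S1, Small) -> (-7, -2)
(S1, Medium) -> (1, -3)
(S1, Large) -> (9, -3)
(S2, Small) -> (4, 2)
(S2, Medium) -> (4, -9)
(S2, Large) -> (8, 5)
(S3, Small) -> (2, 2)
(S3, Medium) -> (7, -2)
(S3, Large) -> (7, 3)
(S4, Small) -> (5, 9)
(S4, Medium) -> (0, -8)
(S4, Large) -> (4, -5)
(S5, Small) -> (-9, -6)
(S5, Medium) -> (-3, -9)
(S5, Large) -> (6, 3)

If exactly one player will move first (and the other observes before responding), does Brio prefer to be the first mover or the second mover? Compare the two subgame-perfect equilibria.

If Alto leads: Brio's best replies are S1→Small, S2→Large, S3→Large, S4→Small, S5→Large; Alto's induced payoffs -7, 8, 7, 5, 6; outcome (S2, Large), payoffs (8, 5).
If Brio leads: Alto's best replies are Small→S4, Medium→S3, Large→S1; Brio's induced payoffs 9, -2, -3; outcome (S4, Small), payoffs (5, 9).
Brio gets 9 moving first and 5 moving second, so Brio prefers to move first.

first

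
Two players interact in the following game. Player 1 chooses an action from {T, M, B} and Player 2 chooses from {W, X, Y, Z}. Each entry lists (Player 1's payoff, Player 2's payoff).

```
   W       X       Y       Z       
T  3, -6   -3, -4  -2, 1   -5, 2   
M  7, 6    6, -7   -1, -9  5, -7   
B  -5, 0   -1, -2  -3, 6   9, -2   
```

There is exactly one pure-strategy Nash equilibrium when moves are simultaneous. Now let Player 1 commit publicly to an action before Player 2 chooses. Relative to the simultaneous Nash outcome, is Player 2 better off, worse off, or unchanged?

Player 2 best-responds to each possible Player 1 move:
- T: BR = Z, leader payoff -5.
- M: BR = W, leader payoff 7.
- B: BR = Y, leader payoff -3.
Player 1's induced payoffs are -5, 7, -3, so Player 1 commits to M. Subgame-perfect outcome: (M, W) with payoffs (7, 6).
Now find the simultaneous Nash equilibrium.
Player 1's best replies: W→M; X→M; Y→M; Z→B.
Player 2's best replies: T→Z; M→W; B→Y.
Only (M, W) has each player best-responding; Nash payoffs (7, 6).
Player 2 earns 6 sequentially versus 6 at the Nash outcome: unchanged.

unchanged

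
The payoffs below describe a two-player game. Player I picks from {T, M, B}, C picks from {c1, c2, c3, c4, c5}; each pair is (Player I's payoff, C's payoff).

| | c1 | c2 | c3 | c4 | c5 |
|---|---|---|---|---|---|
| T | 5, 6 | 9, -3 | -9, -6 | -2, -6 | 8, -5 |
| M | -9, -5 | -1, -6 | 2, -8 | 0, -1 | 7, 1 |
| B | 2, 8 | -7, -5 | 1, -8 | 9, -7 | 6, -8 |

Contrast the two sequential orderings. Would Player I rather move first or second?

If Player I leads: C's best replies are T→c1, M→c5, B→c1; Player I's induced payoffs 5, 7, 2; outcome (M, c5), payoffs (7, 1).
If C leads: Player I's best replies are c1→T, c2→T, c3→M, c4→B, c5→T; C's induced payoffs 6, -3, -8, -7, -5; outcome (T, c1), payoffs (5, 6).
Player I gets 7 moving first and 5 moving second, so Player I prefers to move first.

first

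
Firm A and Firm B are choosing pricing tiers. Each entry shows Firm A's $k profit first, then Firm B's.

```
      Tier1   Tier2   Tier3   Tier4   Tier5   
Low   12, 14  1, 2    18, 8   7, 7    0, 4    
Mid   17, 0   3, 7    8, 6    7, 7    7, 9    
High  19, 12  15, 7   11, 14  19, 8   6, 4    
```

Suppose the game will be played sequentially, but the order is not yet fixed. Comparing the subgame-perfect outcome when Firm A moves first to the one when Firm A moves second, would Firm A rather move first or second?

second

If Firm A leads: Firm B's best replies are Low→Tier1, Mid→Tier5, High→Tier3; Firm A's induced payoffs 12, 7, 11; outcome (Low, Tier1), payoffs (12, 14).
If Firm B leads: Firm A's best replies are Tier1→High, Tier2→High, Tier3→Low, Tier4→High, Tier5→Mid; Firm B's induced payoffs 12, 7, 8, 8, 9; outcome (High, Tier1), payoffs (19, 12).
Firm A gets 12 moving first and 19 moving second, so Firm A prefers to move second.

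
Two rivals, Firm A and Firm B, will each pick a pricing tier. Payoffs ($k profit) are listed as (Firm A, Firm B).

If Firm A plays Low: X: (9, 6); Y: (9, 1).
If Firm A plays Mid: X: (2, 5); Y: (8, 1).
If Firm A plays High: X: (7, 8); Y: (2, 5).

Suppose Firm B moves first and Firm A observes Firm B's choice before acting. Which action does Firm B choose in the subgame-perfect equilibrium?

X

Backward induction with Firm B moving first.
- X: Firm A compares 9, 2, 7 and picks Low; Firm B would get 6.
- Y: Firm A compares 9, 8, 2 and picks Low; Firm B would get 1.
Firm B's induced payoffs are 6, 1, so Firm B commits to X. Subgame-perfect outcome: (Low, X) with payoffs (9, 6).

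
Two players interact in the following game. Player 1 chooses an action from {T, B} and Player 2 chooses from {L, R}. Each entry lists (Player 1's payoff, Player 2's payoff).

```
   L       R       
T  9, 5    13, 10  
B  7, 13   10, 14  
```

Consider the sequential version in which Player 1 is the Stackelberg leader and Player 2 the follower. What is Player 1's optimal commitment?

Solve by backward induction (Player 1 leads).
- T: Player 2 compares 5, 10 and picks R; Player 1 would get 13.
- B: Player 2 compares 13, 14 and picks R; Player 1 would get 10.
Maximizing over 13, 10, Player 1 chooses T. Subgame-perfect outcome: (T, R) with payoffs (13, 10).

T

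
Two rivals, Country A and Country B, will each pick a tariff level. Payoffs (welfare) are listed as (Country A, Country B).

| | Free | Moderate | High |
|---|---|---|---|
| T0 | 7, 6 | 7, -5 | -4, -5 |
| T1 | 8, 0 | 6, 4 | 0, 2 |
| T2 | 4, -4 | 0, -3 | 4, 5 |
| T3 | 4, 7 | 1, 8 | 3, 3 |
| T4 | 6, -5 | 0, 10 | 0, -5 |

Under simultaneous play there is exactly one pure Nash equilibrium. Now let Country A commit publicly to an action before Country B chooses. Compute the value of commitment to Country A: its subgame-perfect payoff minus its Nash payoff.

3

Country B best-responds to each possible Country A move:
- T0: BR = Free, leader payoff 7.
- T1: BR = Moderate, leader payoff 6.
- T2: BR = High, leader payoff 4.
- T3: BR = Moderate, leader payoff 1.
- T4: BR = Moderate, leader payoff 0.
Country A's induced payoffs are 7, 6, 4, 1, 0, so Country A commits to T0. Subgame-perfect outcome: (T0, Free) with payoffs (7, 6).
Now find the simultaneous Nash equilibrium.
Country A's best replies: Free→T1; Moderate→T0; High→T2.
Country B's best replies: T0→Free; T1→Moderate; T2→High; T3→Moderate; T4→Moderate.
The unique mutual best reply is (T2, High), giving (4, 5).
Country A's commitment gain: 7 − 4 = 3.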